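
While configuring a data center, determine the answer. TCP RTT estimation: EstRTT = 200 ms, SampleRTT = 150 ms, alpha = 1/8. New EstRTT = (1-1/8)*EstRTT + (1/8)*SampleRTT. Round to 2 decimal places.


Given: EstRTT = 200 ms, SampleRTT = 150 ms, alpha = 1/8
New EstRTT = (1 - alpha) * EstRTT + alpha * SampleRTT
(7/8) * 200 = 175
(1/8) * 150 = 18.75
New EstRTT = 175 + 18.75 = 193.75 ms -> 193.75 ms (2 dp)

193.75


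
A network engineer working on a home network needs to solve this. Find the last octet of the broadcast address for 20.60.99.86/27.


Given: IP = 20.60.99.86, prefix = /27
Host bits = 32 - 27 = 5
Network last octet = 86 AND mask = 64
Host part size = 2^5 - 1 = 31
Broadcast last octet = 64 OR 31 = 95

95


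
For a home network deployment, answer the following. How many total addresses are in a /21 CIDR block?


Given: CIDR prefix /21
Host bits = 32 - 21 = 11
Total addresses = 2^11 = 2048

2048


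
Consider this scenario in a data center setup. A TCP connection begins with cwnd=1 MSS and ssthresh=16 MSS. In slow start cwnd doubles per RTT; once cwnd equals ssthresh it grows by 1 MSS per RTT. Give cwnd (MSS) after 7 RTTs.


RTT 0: cwnd = 1 MSS (initial)
RTT 1: cwnd = 2 MSS (slow start, doubled)
RTT 2: cwnd = 4 MSS (slow start, doubled)
RTT 3: cwnd = 8 MSS (slow start, doubled)
RTT 4: cwnd = 16 MSS (slow start, doubled)
RTT 5: cwnd = 17 MSS (congestion avoidance, +1)
RTT 6: cwnd = 18 MSS (congestion avoidance, +1)
RTT 7: cwnd = 19 MSS (congestion avoidance, +1)

19


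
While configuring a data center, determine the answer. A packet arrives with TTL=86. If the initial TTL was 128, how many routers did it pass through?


Given: initial TTL = 128, received TTL = 86
Hops = initial TTL - received TTL
Hops = 128 - 86 = 42

42


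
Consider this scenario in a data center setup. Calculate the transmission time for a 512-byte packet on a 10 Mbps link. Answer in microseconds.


Given: packet = 512 bytes, bandwidth = 10 Mbps
Packet in bits = 512 * 8 = 4096 bits
Bandwidth = 10 * 10^6 = 10000000 bps
Time = 4096 / 10000000 seconds
Time in us = 4096 * 10^6 / 10000000 = 409.6

409.6


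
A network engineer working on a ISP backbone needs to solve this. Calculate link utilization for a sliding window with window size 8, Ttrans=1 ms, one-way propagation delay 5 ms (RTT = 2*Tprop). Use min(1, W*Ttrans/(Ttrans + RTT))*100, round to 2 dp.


Given: W = 8, Ttrans = 1 ms, RTT = 10 ms (= 2 * Tprop, Tprop = 5 ms)
Cycle time = Ttrans + RTT = 1 + 10 = 11 ms (first packet sent until its ACK returns)
W * Ttrans = 8 * 1 = 8 ms of sending per cycle
W * Ttrans / (Ttrans + RTT) = 8 / 11 = 0.727273
U = min(1, 0.727273) = 0.727273
U% = 72.73%

72.73


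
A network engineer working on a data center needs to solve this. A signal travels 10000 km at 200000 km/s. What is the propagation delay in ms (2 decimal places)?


Given: distance = 10000 km, speed = 200000 km/s
Delay = distance / speed = 10000 / 200000 seconds
Delay in ms = 10000 * 1000 / 200000
Delay = 50.0000 ms
Rounded to 2 dp = 50.00 ms

50.00


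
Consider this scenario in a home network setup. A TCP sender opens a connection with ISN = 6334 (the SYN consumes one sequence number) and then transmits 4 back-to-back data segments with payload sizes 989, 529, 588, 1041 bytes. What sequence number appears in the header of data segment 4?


The SYN occupies sequence number ISN = 6334, so the first data byte is ISN + 1 = 6335.
SEQ of data segment i = (ISN + 1) + sum of payload sizes of segments 1..i-1.
Segment 1: SEQ = 6335, payload = 989 bytes
Segment 2: SEQ = 7324, payload = 529 bytes
Segment 3: SEQ = 7853, payload = 588 bytes
Segment 4: SEQ = 8441, payload = 1041 bytes
SEQ of segment 4 = 6335 + 989 + 529 + 588 = 8441

8441


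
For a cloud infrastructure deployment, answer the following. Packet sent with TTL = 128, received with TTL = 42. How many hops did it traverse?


Given: initial TTL = 128, received TTL = 42
Hops = initial TTL - received TTL
Hops = 128 - 42 = 86

86


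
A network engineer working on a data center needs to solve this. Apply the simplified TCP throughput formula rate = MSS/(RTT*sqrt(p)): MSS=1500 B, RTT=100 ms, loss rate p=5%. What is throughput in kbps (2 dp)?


Given: MSS = 1500 bytes, RTT = 100 ms, loss = 5%
RTT in seconds = 100 / 1000 = 0.1
Loss rate = 5% = 0.05
sqrt(loss) = sqrt(0.05) = 0.223606797750
Throughput (bytes/s) = 1500 / (0.1 * 0.223606797750) = 67082.0393
Throughput (kbps) = 67082.0393 * 8 / 1000 = 536.656315 -> 536.66 kbps (2 dp)

536.66


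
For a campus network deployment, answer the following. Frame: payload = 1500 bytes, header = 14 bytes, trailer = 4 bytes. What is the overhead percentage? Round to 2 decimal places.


Given: payload = 1500 B, header = 14 B, trailer = 4 B
Overhead bytes = header + trailer = 14 + 4 = 18
Total frame = payload + overhead = 1500 + 18 = 1518
Overhead % = 18 / 1518 * 100 = 1.1858% -> 1.19% (2 dp)

1.19


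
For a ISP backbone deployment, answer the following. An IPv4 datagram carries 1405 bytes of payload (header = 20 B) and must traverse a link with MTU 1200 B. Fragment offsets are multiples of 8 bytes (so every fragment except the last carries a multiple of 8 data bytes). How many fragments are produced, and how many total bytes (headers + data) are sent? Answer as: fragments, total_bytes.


Max data per non-final fragment = floor((MTU - header)/8)*8 = floor((1200 - 20)/8)*8 = floor(1180/8)*8 = 1176 B
Final fragment needs no 8-byte alignment: it can carry up to MTU - header = 1180 B
Non-final fragments needed = ceil((payload - 1180) / 1176) = ceil(225/1176) = ceil(0.1913) = 1
Number of fragments = 1 + 1 = 2
Fragment sizes (data): 1 * 1176 B + 229 B (last, 229 <= 1180 OK)
Total bytes sent = payload + n_frags * header = 1405 + 2*20 = 1405 + 40 = 1445 B

2, 1445


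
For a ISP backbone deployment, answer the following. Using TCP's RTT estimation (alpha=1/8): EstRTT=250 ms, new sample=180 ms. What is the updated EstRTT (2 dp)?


Given: EstRTT = 250 ms, SampleRTT = 180 ms, alpha = 1/8
New EstRTT = (1 - alpha) * EstRTT + alpha * SampleRTT
(7/8) * 250 = 218.75
(1/8) * 180 = 22.5
New EstRTT = 218.75 + 22.5 = 241.25 ms -> 241.25 ms (2 dp)

241.25


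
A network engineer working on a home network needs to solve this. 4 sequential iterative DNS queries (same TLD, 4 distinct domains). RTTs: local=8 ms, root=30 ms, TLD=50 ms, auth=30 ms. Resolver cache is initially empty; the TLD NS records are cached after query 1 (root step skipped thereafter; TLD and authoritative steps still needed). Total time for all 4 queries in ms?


Lookup 1 (cold cache): local + root + TLD + auth = 8 + 30 + 50 + 30 = 118 ms
Lookups 2..4 (TLD NS cached -> skip root; new domain -> still ask TLD and auth): local + TLD + auth = 8 + 50 + 30 = 88 ms each
Remaining 3 lookups: 3 * 88 = 264 ms
Total = 118 + 264 = 382 ms

382


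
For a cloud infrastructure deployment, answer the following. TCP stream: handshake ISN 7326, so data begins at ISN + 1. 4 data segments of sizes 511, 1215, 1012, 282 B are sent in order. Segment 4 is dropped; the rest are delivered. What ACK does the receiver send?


SYN uses sequence number 7326; first data byte = ISN + 1 = 7327.
Segment 1: SEQ = 7327, len = 511 B, covers [7327, 7837]
Segment 2: SEQ = 7838, len = 1215 B, covers [7838, 9052]
Segment 3: SEQ = 9053, len = 1012 B, covers [9053, 10064]
Segment 4: SEQ = 10065, len = 282 B, covers [10065, 10346] [LOST]
In-order data received: bytes [7327, 10064] (segments 1..3).
Segment 4 missing -> gap begins at byte 10065.
Cumulative ACK = next expected in-order byte = 7327 + 511 + 1215 + 1012 = 10065

10065


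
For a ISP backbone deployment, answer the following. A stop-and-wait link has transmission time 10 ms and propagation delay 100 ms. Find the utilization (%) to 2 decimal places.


Given: Ttrans = 10 ms, Tprop = 100 ms
RTT = 2 * Tprop = 2 * 100 = 200 ms
U = Ttrans / (Ttrans + RTT)
U = 10 / (10 + 200)
U = 10 / 210 = 0.047619
U% = 4.76%

4.76


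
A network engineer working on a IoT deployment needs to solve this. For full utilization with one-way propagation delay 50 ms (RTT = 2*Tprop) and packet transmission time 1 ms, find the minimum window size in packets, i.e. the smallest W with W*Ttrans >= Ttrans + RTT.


Given: Ttrans = 1 ms, RTT = 100 ms (= 2 * Tprop, Tprop = 50 ms)
Time until first ACK returns = Ttrans + RTT = 1 + 100 = 101 ms
Need W * Ttrans >= Ttrans + RTT  ->  W >= (Ttrans + RTT) / Ttrans
(Ttrans + RTT) / Ttrans = 101 / 1 = 101
W_min = ceil(101) = 101

101


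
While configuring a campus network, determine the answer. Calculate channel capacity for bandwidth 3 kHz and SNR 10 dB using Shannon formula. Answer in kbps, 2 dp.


Given: B = 3 kHz, SNR = 10 dB
SNR linear = 10^(10/10) = 10
1 + SNR = 11
log2(11) = 3.4594316186
C = 3 * 1000 * 3.4594316186 = 10378.2949 bps
C = 10.378295 kbps -> 10.38 kbps (2 dp)

10.38


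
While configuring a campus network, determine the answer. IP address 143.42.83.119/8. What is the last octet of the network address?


Given: IP = 143.42.83.119, prefix = /8
Subnet mask = 255.0.0.0
Last octet of IP: 119
Last octet of mask: 0
Network last octet = 119 AND 0 = 0

0


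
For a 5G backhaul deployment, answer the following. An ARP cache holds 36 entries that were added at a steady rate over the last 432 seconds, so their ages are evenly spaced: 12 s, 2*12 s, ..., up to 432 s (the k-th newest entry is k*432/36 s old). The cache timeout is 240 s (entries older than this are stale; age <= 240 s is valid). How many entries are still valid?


Ages are k * 432/36 s for k = 1..36 (spacing = 12.0000 s).
Entry k is valid iff k * 432/36 <= 240 iff k <= 36 * 240 / 432 = 20.0000
n_valid = floor(20.0000) = 20
(n_stale = 36 - 20 = 16)

20


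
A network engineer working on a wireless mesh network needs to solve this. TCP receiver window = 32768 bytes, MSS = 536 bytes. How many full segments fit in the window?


Given: RWND = 32768 bytes, MSS = 536 bytes
Full segments = floor(RWND / MSS)
Full segments = floor(32768 / 536)
Full segments = floor(61.1343) = 61

61


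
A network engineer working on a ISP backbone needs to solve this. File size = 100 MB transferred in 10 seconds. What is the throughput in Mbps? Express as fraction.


Given: file = 100 MB, time = 10 s
File in Mb = 100 * 8 = 800 Mb
Throughput = 800 / 10 Mbps
Throughput = 80 Mbps

80


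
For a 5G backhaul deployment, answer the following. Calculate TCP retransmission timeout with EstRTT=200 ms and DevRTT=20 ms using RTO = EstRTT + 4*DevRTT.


Given: EstRTT = 200 ms, DevRTT = 20 ms
Timeout = EstRTT + 4 * DevRTT
4 * DevRTT = 4 * 20 = 80
Timeout = 200 + 80 = 280 ms

280


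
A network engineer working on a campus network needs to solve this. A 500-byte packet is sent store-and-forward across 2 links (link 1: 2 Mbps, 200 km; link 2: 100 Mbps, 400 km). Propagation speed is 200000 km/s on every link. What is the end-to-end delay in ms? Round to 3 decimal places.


Packet = 500 bytes = 4000 bits. Store-and-forward: sum (t_trans + t_prop) per link.
Link 1: t_trans = 4000/(2*10^6) s = 2.0000 ms; t_prop = 200/200000 s = 1.0000 ms; subtotal = 3.0000 ms
Link 2: t_trans = 4000/(100*10^6) s = 0.0400 ms; t_prop = 400/200000 s = 2.0000 ms; subtotal = 2.0400 ms
End-to-end = 3.0000 + 2.0400 = 5.0400 ms -> 5.040 ms (3 dp)

5.040


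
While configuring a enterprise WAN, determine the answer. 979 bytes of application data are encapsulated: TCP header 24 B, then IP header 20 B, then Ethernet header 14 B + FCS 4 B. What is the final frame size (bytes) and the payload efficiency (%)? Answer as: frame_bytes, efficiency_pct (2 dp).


TCP segment = 979 + 24 = 1003 B
IP packet = 1003 + 20 = 1023 B
Ethernet frame = 1023 + 14 + 4 = 1041 B
Efficiency = app / frame = 979 / 1041 = 0.940442 = 94.0442% -> 94.04% (2 dp)

1041, 94.04


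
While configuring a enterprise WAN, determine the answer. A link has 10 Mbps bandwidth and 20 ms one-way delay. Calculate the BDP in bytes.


Given: bandwidth = 10 Mbps, delay = 20 ms
BDP in bits = 10 * 10^6 * 20 / 1000
BDP in bits = 200000
BDP in bytes = 200000 / 8 = 25000

25000


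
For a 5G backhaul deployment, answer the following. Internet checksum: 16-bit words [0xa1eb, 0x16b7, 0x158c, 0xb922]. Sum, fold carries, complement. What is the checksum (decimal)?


Given words: [0xa1eb, 0x16b7, 0x158c, 0xb922]
Step 1: Sum all words
Raw sum = 41451 + 5815 + 5516 + 47394 = 100176
Step 2: Fold carry: (34640 + 1) = 34641
One's complement = ~34641 & 0xFFFF = 30894

30894


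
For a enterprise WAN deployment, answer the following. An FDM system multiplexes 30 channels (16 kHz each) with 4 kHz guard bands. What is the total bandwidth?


Given: 30 channels, 16 kHz each, guard = 4 kHz
Channel bandwidth = 30 * 16 = 480 kHz
Guard bands = 29 gaps * 4 kHz = 116 kHz
Total = 480 + 116 = 596 kHz

596


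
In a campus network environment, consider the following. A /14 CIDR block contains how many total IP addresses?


Given: CIDR prefix /14
Host bits = 32 - 14 = 18
Total addresses = 2^18 = 262144

262144


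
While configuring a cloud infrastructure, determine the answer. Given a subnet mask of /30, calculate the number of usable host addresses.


Given: subnet mask /30
Host bits = 32 - 30 = 2
Total addresses = 2^2 = 4
Usable hosts = 4 - 2 (network + broadcast) = 2

2


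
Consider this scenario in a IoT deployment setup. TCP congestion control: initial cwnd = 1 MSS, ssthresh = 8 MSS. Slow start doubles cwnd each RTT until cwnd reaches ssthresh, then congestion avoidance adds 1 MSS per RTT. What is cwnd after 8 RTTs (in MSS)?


RTT 0: cwnd = 1 MSS (initial)
RTT 1: cwnd = 2 MSS (slow start, doubled)
RTT 2: cwnd = 4 MSS (slow start, doubled)
RTT 3: cwnd = 8 MSS (slow start, doubled)
RTT 4: cwnd = 9 MSS (congestion avoidance, +1)
RTT 5: cwnd = 10 MSS (congestion avoidance, +1)
RTT 6: cwnd = 11 MSS (congestion avoidance, +1)
RTT 7: cwnd = 12 MSS (congestion avoidance, +1)
RTT 8: cwnd = 13 MSS (congestion avoidance, +1)

13


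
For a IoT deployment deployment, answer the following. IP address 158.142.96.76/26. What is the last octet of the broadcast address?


Given: IP = 158.142.96.76, prefix = /26
Host bits = 32 - 26 = 6
Network last octet = 76 AND mask = 64
Host part size = 2^6 - 1 = 63
Broadcast last octet = 64 OR 63 = 127

127


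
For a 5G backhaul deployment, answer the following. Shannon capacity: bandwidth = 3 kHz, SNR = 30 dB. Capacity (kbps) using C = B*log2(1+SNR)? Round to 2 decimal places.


Given: B = 3 kHz, SNR = 30 dB
SNR linear = 10^(30/10) = 1000
1 + SNR = 1001
log2(1001) = 9.9672262588
C = 3 * 1000 * 9.9672262588 = 29901.6788 bps
C = 29.901679 kbps -> 29.90 kbps (2 dp)

29.90


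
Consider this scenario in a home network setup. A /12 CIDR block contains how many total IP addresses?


Given: CIDR prefix /12
Host bits = 32 - 12 = 20
Total addresses = 2^20 = 1048576

1048576


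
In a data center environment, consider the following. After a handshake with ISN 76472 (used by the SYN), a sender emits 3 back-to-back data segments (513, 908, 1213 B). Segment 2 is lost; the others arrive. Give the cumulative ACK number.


SYN uses sequence number 76472; first data byte = ISN + 1 = 76473.
Segment 1: SEQ = 76473, len = 513 B, covers [76473, 76985]
Segment 2: SEQ = 76986, len = 908 B, covers [76986, 77893] [LOST]
Segment 3: SEQ = 77894, len = 1213 B, covers [77894, 79106]
In-order data received: bytes [76473, 76985] (segments 1..1).
Segment 2 missing -> gap begins at byte 76986; later segments buffered out of order.
Cumulative ACK = next expected in-order byte = 76473 + 513 = 76986

76986


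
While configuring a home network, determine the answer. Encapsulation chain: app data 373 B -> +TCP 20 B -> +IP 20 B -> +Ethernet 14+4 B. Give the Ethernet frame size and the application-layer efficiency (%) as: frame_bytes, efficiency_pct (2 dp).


TCP segment = 373 + 20 = 393 B
IP packet = 393 + 20 = 413 B
Ethernet frame = 413 + 14 + 4 = 431 B
Efficiency = app / frame = 373 / 431 = 0.865429 = 86.5429% -> 86.54% (2 dp)

431, 86.54


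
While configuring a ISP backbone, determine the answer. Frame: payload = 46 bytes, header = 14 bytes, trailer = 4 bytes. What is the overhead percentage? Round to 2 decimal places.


Given: payload = 46 B, header = 14 B, trailer = 4 B
Overhead bytes = header + trailer = 14 + 4 = 18
Total frame = payload + overhead = 46 + 18 = 64
Overhead % = 18 / 64 * 100 = 28.1250% -> 28.13% (2 dp)

28.13


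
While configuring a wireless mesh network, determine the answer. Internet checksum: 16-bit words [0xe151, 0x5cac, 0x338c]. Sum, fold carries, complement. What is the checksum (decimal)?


Given words: [0xe151, 0x5cac, 0x338c]
Step 1: Sum all words
Raw sum = 57681 + 23724 + 13196 = 94601
Step 2: Fold carry: (29065 + 1) = 29066
One's complement = ~29066 & 0xFFFF = 36469

36469


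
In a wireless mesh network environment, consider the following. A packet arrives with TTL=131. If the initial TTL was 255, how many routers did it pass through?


Given: initial TTL = 255, received TTL = 131
Hops = initial TTL - received TTL
Hops = 255 - 131 = 124

124


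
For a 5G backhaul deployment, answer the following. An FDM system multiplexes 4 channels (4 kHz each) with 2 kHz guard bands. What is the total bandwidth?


Given: 4 channels, 4 kHz each, guard = 2 kHz
Channel bandwidth = 4 * 4 = 16 kHz
Guard bands = 3 gaps * 2 kHz = 6 kHz
Total = 16 + 6 = 22 kHz

22


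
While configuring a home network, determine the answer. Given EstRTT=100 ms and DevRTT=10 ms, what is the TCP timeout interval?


Given: EstRTT = 100 ms, DevRTT = 10 ms
Timeout = EstRTT + 4 * DevRTT
4 * DevRTT = 4 * 10 = 40
Timeout = 100 + 40 = 140 ms

140


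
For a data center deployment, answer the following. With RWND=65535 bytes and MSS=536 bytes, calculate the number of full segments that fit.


Given: RWND = 65535 bytes, MSS = 536 bytes
Full segments = floor(RWND / MSS)
Full segments = floor(65535 / 536)
Full segments = floor(122.2668) = 122

122


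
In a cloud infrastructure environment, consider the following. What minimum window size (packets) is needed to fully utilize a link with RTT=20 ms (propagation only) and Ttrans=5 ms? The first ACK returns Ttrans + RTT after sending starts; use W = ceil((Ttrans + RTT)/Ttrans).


Given: Ttrans = 5 ms, RTT = 20 ms (= 2 * Tprop, Tprop = 10 ms)
Time until first ACK returns = Ttrans + RTT = 5 + 20 = 25 ms
Need W * Ttrans >= Ttrans + RTT  ->  W >= (Ttrans + RTT) / Ttrans
(Ttrans + RTT) / Ttrans = 25 / 5 = 5
W_min = ceil(5) = 5

5


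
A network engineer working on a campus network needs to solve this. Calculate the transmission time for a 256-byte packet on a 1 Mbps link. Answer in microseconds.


Given: packet = 256 bytes, bandwidth = 1 Mbps
Packet in bits = 256 * 8 = 2048 bits
Bandwidth = 1 * 10^6 = 1000000 bps
Time = 2048 / 1000000 seconds
Time in us = 2048 * 10^6 / 1000000 = 2048

2048


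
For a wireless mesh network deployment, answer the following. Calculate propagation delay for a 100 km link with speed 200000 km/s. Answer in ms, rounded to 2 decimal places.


Given: distance = 100 km, speed = 200000 km/s
Delay = distance / speed = 100 / 200000 seconds
Delay in ms = 100 * 1000 / 200000
Delay = 0.5000 ms
Rounded to 2 dp = 0.50 ms

0.50


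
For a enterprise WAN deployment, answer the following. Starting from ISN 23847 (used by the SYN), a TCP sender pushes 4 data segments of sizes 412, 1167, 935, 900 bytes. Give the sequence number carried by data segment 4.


The SYN occupies sequence number ISN = 23847, so the first data byte is ISN + 1 = 23848.
SEQ of data segment i = (ISN + 1) + sum of payload sizes of segments 1..i-1.
Segment 1: SEQ = 23848, payload = 412 bytes
Segment 2: SEQ = 24260, payload = 1167 bytes
Segment 3: SEQ = 25427, payload = 935 bytes
Segment 4: SEQ = 26362, payload = 900 bytes
SEQ of segment 4 = 23848 + 412 + 1167 + 935 = 26362

26362


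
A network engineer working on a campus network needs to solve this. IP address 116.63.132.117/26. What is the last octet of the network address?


Given: IP = 116.63.132.117, prefix = /26
Subnet mask = 255.255.255.192
Last octet of IP: 117
Last octet of mask: 192
Network last octet = 117 AND 192 = 64

64


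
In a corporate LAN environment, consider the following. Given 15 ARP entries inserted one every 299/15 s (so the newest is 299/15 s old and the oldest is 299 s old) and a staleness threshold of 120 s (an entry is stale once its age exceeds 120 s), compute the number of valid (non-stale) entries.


Ages are k * 299/15 s for k = 1..15 (spacing = 19.9333 s).
Entry k is valid iff k * 299/15 <= 120 iff k <= 15 * 120 / 299 = 6.0201
n_valid = floor(6.0201) = 6
(n_stale = 15 - 6 = 9)

6


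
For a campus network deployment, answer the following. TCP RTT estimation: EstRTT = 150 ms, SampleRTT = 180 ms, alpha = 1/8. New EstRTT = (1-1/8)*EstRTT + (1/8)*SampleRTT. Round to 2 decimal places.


Given: EstRTT = 150 ms, SampleRTT = 180 ms, alpha = 1/8
New EstRTT = (1 - alpha) * EstRTT + alpha * SampleRTT
(7/8) * 150 = 131.25
(1/8) * 180 = 22.5
New EstRTT = 131.25 + 22.5 = 153.75 ms -> 153.75 ms (2 dp)

153.75


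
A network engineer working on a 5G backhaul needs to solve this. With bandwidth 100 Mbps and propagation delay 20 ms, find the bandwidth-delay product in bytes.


Given: bandwidth = 100 Mbps, delay = 20 ms
BDP in bits = 100 * 10^6 * 20 / 1000
BDP in bits = 2000000
BDP in bytes = 2000000 / 8 = 250000

250000


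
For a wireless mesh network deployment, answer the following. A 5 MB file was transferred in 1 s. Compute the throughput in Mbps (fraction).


Given: file = 5 MB, time = 1 s
File in Mb = 5 * 8 = 40 Mb
Throughput = 40 / 1 Mbps
Throughput = 40 Mbps

40


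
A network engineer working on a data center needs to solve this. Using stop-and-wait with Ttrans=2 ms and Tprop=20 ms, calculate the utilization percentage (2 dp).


Given: Ttrans = 2 ms, Tprop = 20 ms
RTT = 2 * Tprop = 2 * 20 = 40 ms
U = Ttrans / (Ttrans + RTT)
U = 2 / (2 + 40)
U = 2 / 42 = 0.047619
U% = 4.76%

4.76


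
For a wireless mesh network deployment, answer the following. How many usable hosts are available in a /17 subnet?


Given: subnet mask /17
Host bits = 32 - 17 = 15
Total addresses = 2^15 = 32768
Usable hosts = 32768 - 2 (network + broadcast) = 32766

32766


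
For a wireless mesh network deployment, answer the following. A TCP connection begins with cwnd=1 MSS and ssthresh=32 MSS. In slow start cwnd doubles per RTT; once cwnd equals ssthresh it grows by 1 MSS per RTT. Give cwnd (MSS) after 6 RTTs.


RTT 0: cwnd = 1 MSS (initial)
RTT 1: cwnd = 2 MSS (slow start, doubled)
RTT 2: cwnd = 4 MSS (slow start, doubled)
RTT 3: cwnd = 8 MSS (slow start, doubled)
RTT 4: cwnd = 16 MSS (slow start, doubled)
RTT 5: cwnd = 32 MSS (slow start, doubled)
RTT 6: cwnd = 33 MSS (congestion avoidance, +1)

33


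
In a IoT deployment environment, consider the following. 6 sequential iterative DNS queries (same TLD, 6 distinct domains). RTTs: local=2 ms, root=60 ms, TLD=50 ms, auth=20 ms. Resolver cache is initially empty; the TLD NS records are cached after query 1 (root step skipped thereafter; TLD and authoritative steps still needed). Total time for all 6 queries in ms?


Lookup 1 (cold cache): local + root + TLD + auth = 2 + 60 + 50 + 20 = 132 ms
Lookups 2..6 (TLD NS cached -> skip root; new domain -> still ask TLD and auth): local + TLD + auth = 2 + 50 + 20 = 72 ms each
Remaining 5 lookups: 5 * 72 = 360 ms
Total = 132 + 360 = 492 ms

492


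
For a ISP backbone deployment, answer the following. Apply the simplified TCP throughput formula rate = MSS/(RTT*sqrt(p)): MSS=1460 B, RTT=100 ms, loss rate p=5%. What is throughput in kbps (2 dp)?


Given: MSS = 1460 bytes, RTT = 100 ms, loss = 5%
RTT in seconds = 100 / 1000 = 0.1
Loss rate = 5% = 0.05
sqrt(loss) = sqrt(0.05) = 0.223606797750
Throughput (bytes/s) = 1460 / (0.1 * 0.223606797750) = 65293.1849
Throughput (kbps) = 65293.1849 * 8 / 1000 = 522.345480 -> 522.35 kbps (2 dp)

522.35


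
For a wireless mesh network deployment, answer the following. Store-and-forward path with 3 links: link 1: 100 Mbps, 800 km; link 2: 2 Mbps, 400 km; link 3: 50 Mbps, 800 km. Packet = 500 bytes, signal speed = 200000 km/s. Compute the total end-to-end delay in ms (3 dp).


Packet = 500 bytes = 4000 bits. Store-and-forward: sum (t_trans + t_prop) per link.
Link 1: t_trans = 4000/(100*10^6) s = 0.0400 ms; t_prop = 800/200000 s = 4.0000 ms; subtotal = 4.0400 ms
Link 2: t_trans = 4000/(2*10^6) s = 2.0000 ms; t_prop = 400/200000 s = 2.0000 ms; subtotal = 4.0000 ms
Link 3: t_trans = 4000/(50*10^6) s = 0.0800 ms; t_prop = 800/200000 s = 4.0000 ms; subtotal = 4.0800 ms
End-to-end = 4.0400 + 4.0000 + 4.0800 = 12.1200 ms -> 12.120 ms (3 dp)

12.120


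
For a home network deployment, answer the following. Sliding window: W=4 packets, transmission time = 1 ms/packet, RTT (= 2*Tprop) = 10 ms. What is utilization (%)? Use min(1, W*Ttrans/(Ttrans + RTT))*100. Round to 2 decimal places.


Given: W = 4, Ttrans = 1 ms, RTT = 10 ms (= 2 * Tprop, Tprop = 5 ms)
Cycle time = Ttrans + RTT = 1 + 10 = 11 ms (first packet sent until its ACK returns)
W * Ttrans = 4 * 1 = 4 ms of sending per cycle
W * Ttrans / (Ttrans + RTT) = 4 / 11 = 0.363636
U = min(1, 0.363636) = 0.363636
U% = 36.36%

36.36


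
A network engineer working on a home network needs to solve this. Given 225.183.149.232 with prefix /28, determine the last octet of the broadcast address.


Given: IP = 225.183.149.232, prefix = /28
Host bits = 32 - 28 = 4
Network last octet = 232 AND mask = 224
Host part size = 2^4 - 1 = 15
Broadcast last octet = 224 OR 15 = 239

239


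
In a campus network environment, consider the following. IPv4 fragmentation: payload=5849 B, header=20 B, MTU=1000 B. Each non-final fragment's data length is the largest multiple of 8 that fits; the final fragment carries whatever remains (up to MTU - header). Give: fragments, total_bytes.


Max data per non-final fragment = floor((MTU - header)/8)*8 = floor((1000 - 20)/8)*8 = floor(980/8)*8 = 976 B
Final fragment needs no 8-byte alignment: it can carry up to MTU - header = 980 B
Non-final fragments needed = ceil((payload - 980) / 976) = ceil(4869/976) = ceil(4.9887) = 5
Number of fragments = 5 + 1 = 6
Fragment sizes (data): 5 * 976 B + 969 B (last, 969 <= 980 OK)
Total bytes sent = payload + n_frags * header = 5849 + 6*20 = 5849 + 120 = 5969 B

6, 5969


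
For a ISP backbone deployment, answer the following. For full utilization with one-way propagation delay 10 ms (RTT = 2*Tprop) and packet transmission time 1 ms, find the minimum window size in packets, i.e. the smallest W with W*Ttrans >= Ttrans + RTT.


Given: Ttrans = 1 ms, RTT = 20 ms (= 2 * Tprop, Tprop = 10 ms)
Time until first ACK returns = Ttrans + RTT = 1 + 20 = 21 ms
Need W * Ttrans >= Ttrans + RTT  ->  W >= (Ttrans + RTT) / Ttrans
(Ttrans + RTT) / Ttrans = 21 / 1 = 21
W_min = ceil(21) = 21

21


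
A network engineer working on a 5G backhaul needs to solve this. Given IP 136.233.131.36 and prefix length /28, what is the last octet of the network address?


Given: IP = 136.233.131.36, prefix = /28
Subnet mask = 255.255.255.240
Last octet of IP: 36
Last octet of mask: 240
Network last octet = 36 AND 240 = 32

32


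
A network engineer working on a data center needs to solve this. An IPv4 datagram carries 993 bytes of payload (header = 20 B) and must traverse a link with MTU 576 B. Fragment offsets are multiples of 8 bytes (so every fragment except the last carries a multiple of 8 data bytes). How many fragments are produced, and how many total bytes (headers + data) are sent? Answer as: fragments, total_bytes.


Max data per non-final fragment = floor((MTU - header)/8)*8 = floor((576 - 20)/8)*8 = floor(556/8)*8 = 552 B
Final fragment needs no 8-byte alignment: it can carry up to MTU - header = 556 B
Non-final fragments needed = ceil((payload - 556) / 552) = ceil(437/552) = ceil(0.7917) = 1
Number of fragments = 1 + 1 = 2
Fragment sizes (data): 1 * 552 B + 441 B (last, 441 <= 556 OK)
Total bytes sent = payload + n_frags * header = 993 + 2*20 = 993 + 40 = 1033 B

2, 1033


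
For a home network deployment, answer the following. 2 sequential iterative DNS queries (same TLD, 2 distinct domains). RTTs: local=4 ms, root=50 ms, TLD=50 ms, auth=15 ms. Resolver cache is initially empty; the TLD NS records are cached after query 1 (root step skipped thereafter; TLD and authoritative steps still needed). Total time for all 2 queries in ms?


Lookup 1 (cold cache): local + root + TLD + auth = 4 + 50 + 50 + 15 = 119 ms
Lookups 2..2 (TLD NS cached -> skip root; new domain -> still ask TLD and auth): local + TLD + auth = 4 + 50 + 15 = 69 ms each
Remaining 1 lookups: 1 * 69 = 69 ms
Total = 119 + 69 = 188 ms

188


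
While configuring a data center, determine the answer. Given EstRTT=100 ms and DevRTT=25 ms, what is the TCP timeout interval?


Given: EstRTT = 100 ms, DevRTT = 25 ms
Timeout = EstRTT + 4 * DevRTT
4 * DevRTT = 4 * 25 = 100
Timeout = 100 + 100 = 200 ms

200


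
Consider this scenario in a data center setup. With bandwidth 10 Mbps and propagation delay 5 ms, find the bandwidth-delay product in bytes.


Given: bandwidth = 10 Mbps, delay = 5 ms
BDP in bits = 10 * 10^6 * 5 / 1000
BDP in bits = 50000
BDP in bytes = 50000 / 8 = 6250

6250


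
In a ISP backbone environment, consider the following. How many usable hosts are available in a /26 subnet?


Given: subnet mask /26
Host bits = 32 - 26 = 6
Total addresses = 2^6 = 64
Usable hosts = 64 - 2 (network + broadcast) = 62

62


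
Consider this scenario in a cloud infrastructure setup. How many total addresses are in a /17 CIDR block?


Given: CIDR prefix /17
Host bits = 32 - 17 = 15
Total addresses = 2^15 = 32768

32768


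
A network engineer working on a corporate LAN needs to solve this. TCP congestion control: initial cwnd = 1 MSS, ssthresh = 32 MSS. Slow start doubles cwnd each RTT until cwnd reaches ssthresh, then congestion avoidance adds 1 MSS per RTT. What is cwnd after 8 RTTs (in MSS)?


RTT 0: cwnd = 1 MSS (initial)
RTT 1: cwnd = 2 MSS (slow start, doubled)
RTT 2: cwnd = 4 MSS (slow start, doubled)
RTT 3: cwnd = 8 MSS (slow start, doubled)
RTT 4: cwnd = 16 MSS (slow start, doubled)
RTT 5: cwnd = 32 MSS (slow start, doubled)
RTT 6: cwnd = 33 MSS (congestion avoidance, +1)
RTT 7: cwnd = 34 MSS (congestion avoidance, +1)
RTT 8: cwnd = 35 MSS (congestion avoidance, +1)

35


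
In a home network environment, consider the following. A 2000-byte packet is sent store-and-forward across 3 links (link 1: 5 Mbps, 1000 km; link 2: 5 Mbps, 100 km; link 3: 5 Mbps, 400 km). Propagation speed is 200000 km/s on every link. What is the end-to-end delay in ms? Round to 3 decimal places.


Packet = 2000 bytes = 16000 bits. Store-and-forward: sum (t_trans + t_prop) per link.
Link 1: t_trans = 16000/(5*10^6) s = 3.2000 ms; t_prop = 1000/200000 s = 5.0000 ms; subtotal = 8.2000 ms
Link 2: t_trans = 16000/(5*10^6) s = 3.2000 ms; t_prop = 100/200000 s = 0.5000 ms; subtotal = 3.7000 ms
Link 3: t_trans = 16000/(5*10^6) s = 3.2000 ms; t_prop = 400/200000 s = 2.0000 ms; subtotal = 5.2000 ms
End-to-end = 8.2000 + 3.7000 + 5.2000 = 17.1000 ms -> 17.100 ms (3 dp)

17.100


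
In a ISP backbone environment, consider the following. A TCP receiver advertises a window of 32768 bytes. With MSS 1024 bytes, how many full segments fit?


Given: RWND = 32768 bytes, MSS = 1024 bytes
Full segments = floor(RWND / MSS)
Full segments = floor(32768 / 1024)
Full segments = floor(32.0) = 32

32


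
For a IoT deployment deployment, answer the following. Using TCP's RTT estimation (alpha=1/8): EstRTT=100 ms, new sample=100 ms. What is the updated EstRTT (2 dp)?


Given: EstRTT = 100 ms, SampleRTT = 100 ms, alpha = 1/8
New EstRTT = (1 - alpha) * EstRTT + alpha * SampleRTT
(7/8) * 100 = 87.5
(1/8) * 100 = 12.5
New EstRTT = 87.5 + 12.5 = 100 ms -> 100.00 ms (2 dp)

100.00


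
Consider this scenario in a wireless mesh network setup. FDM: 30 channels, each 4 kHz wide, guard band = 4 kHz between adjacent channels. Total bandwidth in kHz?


Given: 30 channels, 4 kHz each, guard = 4 kHz
Channel bandwidth = 30 * 4 = 120 kHz
Guard bands = 29 gaps * 4 kHz = 116 kHz
Total = 120 + 116 = 236 kHz

236


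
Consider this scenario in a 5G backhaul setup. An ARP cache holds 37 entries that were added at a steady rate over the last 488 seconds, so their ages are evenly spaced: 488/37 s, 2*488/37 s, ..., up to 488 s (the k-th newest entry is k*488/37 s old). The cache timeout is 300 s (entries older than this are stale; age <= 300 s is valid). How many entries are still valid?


Ages are k * 488/37 s for k = 1..37 (spacing = 13.1892 s).
Entry k is valid iff k * 488/37 <= 300 iff k <= 37 * 300 / 488 = 22.7459
n_valid = floor(22.7459) = 22
(n_stale = 37 - 22 = 15)

22


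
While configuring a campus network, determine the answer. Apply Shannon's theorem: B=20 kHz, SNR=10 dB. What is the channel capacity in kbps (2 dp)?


Given: B = 20 kHz, SNR = 10 dB
SNR linear = 10^(10/10) = 10
1 + SNR = 11
log2(11) = 3.4594316186
C = 20 * 1000 * 3.4594316186 = 69188.6324 bps
C = 69.188632 kbps -> 69.19 kbps (2 dp)

69.19


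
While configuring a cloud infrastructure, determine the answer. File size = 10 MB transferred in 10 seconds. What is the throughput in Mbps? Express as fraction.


Given: file = 10 MB, time = 10 s
File in Mb = 10 * 8 = 80 Mb
Throughput = 80 / 10 Mbps
Throughput = 8 Mbps

8


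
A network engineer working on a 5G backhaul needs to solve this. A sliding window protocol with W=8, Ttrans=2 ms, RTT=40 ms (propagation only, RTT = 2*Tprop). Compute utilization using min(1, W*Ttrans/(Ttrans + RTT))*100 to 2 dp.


Given: W = 8, Ttrans = 2 ms, RTT = 40 ms (= 2 * Tprop, Tprop = 20 ms)
Cycle time = Ttrans + RTT = 2 + 40 = 42 ms (first packet sent until its ACK returns)
W * Ttrans = 8 * 2 = 16 ms of sending per cycle
W * Ttrans / (Ttrans + RTT) = 16 / 42 = 0.380952
U = min(1, 0.380952) = 0.380952
U% = 38.10%

38.10


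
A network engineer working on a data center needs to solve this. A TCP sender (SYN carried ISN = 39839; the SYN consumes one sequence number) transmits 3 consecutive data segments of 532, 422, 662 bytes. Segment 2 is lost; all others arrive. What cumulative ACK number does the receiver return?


SYN uses sequence number 39839; first data byte = ISN + 1 = 39840.
Segment 1: SEQ = 39840, len = 532 B, covers [39840, 40371]
Segment 2: SEQ = 40372, len = 422 B, covers [40372, 40793] [LOST]
Segment 3: SEQ = 40794, len = 662 B, covers [40794, 41455]
In-order data received: bytes [39840, 40371] (segments 1..1).
Segment 2 missing -> gap begins at byte 40372; later segments buffered out of order.
Cumulative ACK = next expected in-order byte = 39840 + 532 = 40372

40372


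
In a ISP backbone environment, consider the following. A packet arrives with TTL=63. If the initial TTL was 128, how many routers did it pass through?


Given: initial TTL = 128, received TTL = 63
Hops = initial TTL - received TTL
Hops = 128 - 63 = 65

65


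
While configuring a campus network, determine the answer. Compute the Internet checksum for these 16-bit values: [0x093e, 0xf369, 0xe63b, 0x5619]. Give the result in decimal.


Given words: [0x093e, 0xf369, 0xe63b, 0x5619]
Step 1: Sum all words
Raw sum = 2366 + 62313 + 58939 + 22041 = 145659
Step 2: Fold carry: (14587 + 2) = 14589
One's complement = ~14589 & 0xFFFF = 50946

50946


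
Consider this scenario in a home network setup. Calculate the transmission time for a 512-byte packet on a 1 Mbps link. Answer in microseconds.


Given: packet = 512 bytes, bandwidth = 1 Mbps
Packet in bits = 512 * 8 = 4096 bits
Bandwidth = 1 * 10^6 = 1000000 bps
Time = 4096 / 1000000 seconds
Time in us = 4096 * 10^6 / 1000000 = 4096

4096


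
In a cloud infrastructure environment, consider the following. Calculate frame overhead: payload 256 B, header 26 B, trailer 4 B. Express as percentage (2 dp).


Given: payload = 256 B, header = 26 B, trailer = 4 B
Overhead bytes = header + trailer = 26 + 4 = 30
Total frame = payload + overhead = 256 + 30 = 286
Overhead % = 30 / 286 * 100 = 10.4895% -> 10.49% (2 dp)

10.49


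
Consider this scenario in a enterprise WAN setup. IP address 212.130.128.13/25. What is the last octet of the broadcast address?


Given: IP = 212.130.128.13, prefix = /25
Host bits = 32 - 25 = 7
Network last octet = 13 AND mask = 0
Host part size = 2^7 - 1 = 127
Broadcast last octet = 0 OR 127 = 127

127


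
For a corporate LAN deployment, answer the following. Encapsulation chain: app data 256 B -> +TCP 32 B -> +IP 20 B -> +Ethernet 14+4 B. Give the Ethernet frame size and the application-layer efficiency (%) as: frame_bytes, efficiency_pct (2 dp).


TCP segment = 256 + 32 = 288 B
IP packet = 288 + 20 = 308 B
Ethernet frame = 308 + 14 + 4 = 326 B
Efficiency = app / frame = 256 / 326 = 0.785276 = 78.5276% -> 78.53% (2 dp)

326, 78.53


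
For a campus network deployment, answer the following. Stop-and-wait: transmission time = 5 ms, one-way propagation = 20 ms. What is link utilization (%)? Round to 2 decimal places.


Given: Ttrans = 5 ms, Tprop = 20 ms
RTT = 2 * Tprop = 2 * 20 = 40 ms
U = Ttrans / (Ttrans + RTT)
U = 5 / (5 + 40)
U = 5 / 45 = 0.111111
U% = 11.11%

11.11


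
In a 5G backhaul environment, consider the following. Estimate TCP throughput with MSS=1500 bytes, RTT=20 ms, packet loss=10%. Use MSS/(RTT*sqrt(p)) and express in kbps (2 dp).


Given: MSS = 1500 bytes, RTT = 20 ms, loss = 10%
RTT in seconds = 20 / 1000 = 0.02
Loss rate = 10% = 0.1
sqrt(loss) = sqrt(0.1) = 0.316227766017
Throughput (bytes/s) = 1500 / (0.02 * 0.316227766017) = 237170.8245
Throughput (kbps) = 237170.8245 * 8 / 1000 = 1897.366596 -> 1897.37 kbps (2 dp)

1897.37


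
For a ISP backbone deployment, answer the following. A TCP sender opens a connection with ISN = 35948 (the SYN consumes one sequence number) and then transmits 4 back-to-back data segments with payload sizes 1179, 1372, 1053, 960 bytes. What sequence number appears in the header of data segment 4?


The SYN occupies sequence number ISN = 35948, so the first data byte is ISN + 1 = 35949.
SEQ of data segment i = (ISN + 1) + sum of payload sizes of segments 1..i-1.
Segment 1: SEQ = 35949, payload = 1179 bytes
Segment 2: SEQ = 37128, payload = 1372 bytes
Segment 3: SEQ = 38500, payload = 1053 bytes
Segment 4: SEQ = 39553, payload = 960 bytes
SEQ of segment 4 = 35949 + 1179 + 1372 + 1053 = 39553

39553


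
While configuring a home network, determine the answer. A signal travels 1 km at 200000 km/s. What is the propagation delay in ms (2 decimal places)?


Given: distance = 1 km, speed = 200000 km/s
Delay = distance / speed = 1 / 200000 seconds
Delay in ms = 1 * 1000 / 200000
Delay = 0.0050 ms
Rounded to 2 dp = 0.01 ms

0.01


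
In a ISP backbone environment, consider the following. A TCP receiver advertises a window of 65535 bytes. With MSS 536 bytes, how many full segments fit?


Given: RWND = 65535 bytes, MSS = 536 bytes
Full segments = floor(RWND / MSS)
Full segments = floor(65535 / 536)
Full segments = floor(122.2668) = 122

122


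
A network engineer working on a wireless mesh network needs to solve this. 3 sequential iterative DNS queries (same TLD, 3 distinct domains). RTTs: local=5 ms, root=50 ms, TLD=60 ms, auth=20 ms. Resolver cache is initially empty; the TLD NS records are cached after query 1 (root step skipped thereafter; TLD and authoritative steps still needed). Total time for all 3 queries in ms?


Lookup 1 (cold cache): local + root + TLD + auth = 5 + 50 + 60 + 20 = 135 ms
Lookups 2..3 (TLD NS cached -> skip root; new domain -> still ask TLD and auth): local + TLD + auth = 5 + 60 + 20 = 85 ms each
Remaining 2 lookups: 2 * 85 = 170 ms
Total = 135 + 170 = 305 ms

305


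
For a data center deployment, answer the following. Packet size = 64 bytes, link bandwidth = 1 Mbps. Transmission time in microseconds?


Given: packet = 64 bytes, bandwidth = 1 Mbps
Packet in bits = 64 * 8 = 512 bits
Bandwidth = 1 * 10^6 = 1000000 bps
Time = 512 / 1000000 seconds
Time in us = 512 * 10^6 / 1000000 = 512

512
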